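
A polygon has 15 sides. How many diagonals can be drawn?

The number of diagonals in an n-gon is n(n - 3)/2.
For n = 15: 15(15 - 3)/2 = 15 × 12 / 2 = 90.

90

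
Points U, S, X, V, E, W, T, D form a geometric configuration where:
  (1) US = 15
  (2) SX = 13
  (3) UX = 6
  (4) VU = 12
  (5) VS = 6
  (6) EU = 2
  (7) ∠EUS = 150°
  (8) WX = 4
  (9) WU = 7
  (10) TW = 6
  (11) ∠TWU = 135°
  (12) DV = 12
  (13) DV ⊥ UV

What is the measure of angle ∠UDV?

Step 1: By the law of cosines on triangle DVU: DU² = 12² + 12² − 2·12·12·cos(90°) = 288, so DU = 12·√2.
Step 2: By the inverse law of cosines on triangle UDV: cos(∠UDV) = ((12·√2)² + 12² − 12²) / (2·12·√2·12) = 288/407.29 = 0.7071, so ∠UDV = 45°.

Therefore, the measure of angle ∠UDV = 45°.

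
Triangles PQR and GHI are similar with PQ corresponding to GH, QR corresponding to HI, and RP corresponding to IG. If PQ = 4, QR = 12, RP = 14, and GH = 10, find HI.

Since the triangles are similar, the ratio of corresponding sides is constant.
Scale factor k = GH / PQ = 10 / 4 = 5/2
HI = k * QR = 5/2 * 12 = 30

30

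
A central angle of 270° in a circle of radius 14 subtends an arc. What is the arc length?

Arc length = 2π(14)(3/4) = 21*pi

21*pi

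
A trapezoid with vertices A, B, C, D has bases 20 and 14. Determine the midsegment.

The midsegment (median) of a trapezoid connects the midpoints of the non-parallel sides.
Its length is the average of the two bases: (20 + 14) / 2 = 17.

17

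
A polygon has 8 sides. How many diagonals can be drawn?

Total line segments between 8 vertices = C(8,2) = 28.
Subtract the 8 sides: 28 - 8 = 20 diagonals.

20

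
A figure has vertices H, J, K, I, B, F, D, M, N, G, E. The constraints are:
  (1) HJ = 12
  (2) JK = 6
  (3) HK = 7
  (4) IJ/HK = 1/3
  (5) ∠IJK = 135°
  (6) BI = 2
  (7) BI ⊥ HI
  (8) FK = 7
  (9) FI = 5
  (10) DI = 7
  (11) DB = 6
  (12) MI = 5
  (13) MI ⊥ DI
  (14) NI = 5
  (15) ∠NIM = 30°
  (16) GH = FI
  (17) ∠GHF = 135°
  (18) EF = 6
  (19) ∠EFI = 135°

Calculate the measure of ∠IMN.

Step 1: By the law of cosines on triangle MIN: MN² = 5² + 5² − 2·5·5·cos(30°) = 6.7, so MN ≈ 2.59.
Step 2: By the inverse law of cosines on triangle IMN: cos(∠IMN) = (5² + 2.59² − 5²) / (2·5·2.59) = 6.7/25.88 = 0.2588, so ∠IMN = 75°.

Therefore, the measure of angle ∠IMN = 75°.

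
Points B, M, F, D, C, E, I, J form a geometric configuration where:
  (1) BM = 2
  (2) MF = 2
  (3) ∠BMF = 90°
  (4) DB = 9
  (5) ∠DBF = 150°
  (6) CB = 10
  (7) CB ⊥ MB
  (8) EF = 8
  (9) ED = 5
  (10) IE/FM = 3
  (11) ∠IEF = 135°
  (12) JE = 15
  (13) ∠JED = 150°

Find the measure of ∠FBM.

Step 1: By the law of cosines on triangle BMF: BF² = 2² + 2² − 2·2·2·cos(90°) = 8, so BF = 2·√2.
Step 2: By the inverse law of cosines on triangle FBM: cos(∠FBM) = ((2·√2)² + 2² − 2²) / (2·2·√2·2) = 8/11.31 = 0.7071, so ∠FBM = 45°.

Therefore, the measure of angle ∠FBM = 45°.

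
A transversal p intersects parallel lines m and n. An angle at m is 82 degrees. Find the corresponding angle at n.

Corresponding angles formed by parallel lines and a transversal are equal.
The given angle is 82 degrees.
The corresponding angle = 82 degrees.

82 degrees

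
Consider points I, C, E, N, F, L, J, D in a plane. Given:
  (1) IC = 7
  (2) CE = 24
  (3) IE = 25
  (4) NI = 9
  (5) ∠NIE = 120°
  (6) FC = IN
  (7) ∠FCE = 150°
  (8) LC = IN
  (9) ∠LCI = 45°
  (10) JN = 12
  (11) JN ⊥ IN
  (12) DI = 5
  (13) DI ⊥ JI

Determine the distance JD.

Step 1: By the law of cosines on triangle JNI: JI² = 12² + 9² − 2·12·9·cos(90°) = 225, so JI = 15.
Step 2: By the law of cosines on triangle JID: JD² = 15² + 5² − 2·15·5·cos(90°) = 250, so JD = 5·√10.

Therefore, the length of JD = 5·√10.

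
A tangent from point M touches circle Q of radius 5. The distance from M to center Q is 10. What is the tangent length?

tangent = √(d² - r²) = √(10² - 5²) = √(100 - 25) = √75 = 5*sqrt(3)

5*sqrt(3)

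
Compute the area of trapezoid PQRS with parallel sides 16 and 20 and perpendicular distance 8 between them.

Area of a trapezoid = (base1 + base2) * height / 2
Area = (16 + 20) * 8 / 2
Area = 36 * 8 / 2
Area = 288 / 2
Area = 144

144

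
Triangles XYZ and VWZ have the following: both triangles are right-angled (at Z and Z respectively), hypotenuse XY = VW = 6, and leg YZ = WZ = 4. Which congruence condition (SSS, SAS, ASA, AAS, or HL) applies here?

The given information provides:
both triangles are right-angled (at Z and Z respectively), hypotenuse XY = VW = 6, and leg YZ = WZ = 4
This matches the HL congruence theorem.
The hypotenuse and one leg of two right triangles are equal (Hypotenuse-Leg).

HL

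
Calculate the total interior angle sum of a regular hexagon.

The sum of interior angles of an n-sided polygon is (n - 2) * 180.
For n = 6: (6 - 2) * 180 = 4 * 180 = 720 degrees.

720 degrees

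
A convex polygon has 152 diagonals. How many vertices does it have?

Using d = n(n - 3)/2, we solve 152 = n(n - 3)/2.
So n(n - 3) = 304.
Testing n = 19: 19 * 16 = 304 = 304. Correct.
The polygon has 19 sides.

19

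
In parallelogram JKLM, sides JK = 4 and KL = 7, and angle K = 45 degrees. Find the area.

Area = 4 * 7 * sin(45°) = 28 * sqrt(2)/2 = 14*sqrt(2)

14*sqrt(2)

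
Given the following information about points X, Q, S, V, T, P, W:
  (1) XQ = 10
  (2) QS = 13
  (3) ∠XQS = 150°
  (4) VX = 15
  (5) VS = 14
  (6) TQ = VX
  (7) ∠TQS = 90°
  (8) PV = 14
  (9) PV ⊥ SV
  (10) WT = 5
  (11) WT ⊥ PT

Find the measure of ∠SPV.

Step 1: By the law of cosines on triangle PVS: PS² = 14² + 14² − 2·14·14·cos(90°) = 392, so PS = 14·√2.
Step 2: By the inverse law of cosines on triangle SPV: cos(∠SPV) = ((14·√2)² + 14² − 14²) / (2·14·√2·14) = 392/554.37 = 0.7071, so ∠SPV = 45°.

Therefore, the measure of angle ∠SPV = 45°.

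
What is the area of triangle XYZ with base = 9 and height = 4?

Area = (1/2)(9)(4) = 18

18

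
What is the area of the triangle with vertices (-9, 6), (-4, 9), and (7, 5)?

Using the Shoelace formula for a triangle:
Area = (1/2)|x0(y1 - y2) + x1(y2 - y0) + x2(y0 - y1)|
Area = (1/2)|-9(9 - 5) + -4(5 - 6) + 7(6 - 9)|
Area = (1/2)|-36 + 4 + -21|
Area = (1/2)|-53|
Area = (1/2)(53)
Area = 53/2

53/2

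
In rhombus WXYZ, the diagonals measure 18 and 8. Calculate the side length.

In a rhombus, the diagonals bisect each other perpendicularly, creating four congruent right triangles.
Each triangle has legs 9 (half of 18) and 4 (half of 8).
The hypotenuse of each right triangle is a side of the rhombus:
side = sqrt(9^2 + 4^2) = sqrt(97)

sqrt(97)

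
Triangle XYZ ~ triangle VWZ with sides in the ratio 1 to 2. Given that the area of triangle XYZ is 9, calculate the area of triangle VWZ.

For similar figures, the area ratio equals the square of the side ratio.
Side ratio (XYZ to VWZ) = 1:2, so area ratio = 1^2:2^2 = 1:4.
If the area of XYZ is 9, then the area of VWZ = 9 * (4/1) = 36.

36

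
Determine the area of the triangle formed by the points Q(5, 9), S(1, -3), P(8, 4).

Using the Shoelace formula for a triangle:
Area = (1/2)|x0(y1 - y2) + x1(y2 - y0) + x2(y0 - y1)|
Area = (1/2)|5(-3 - 4) + 1(4 - 9) + 8(9 - -3)|
Area = (1/2)|-35 + -5 + 96|
Area = (1/2)|56|
Area = (1/2)(56)
Area = 28

28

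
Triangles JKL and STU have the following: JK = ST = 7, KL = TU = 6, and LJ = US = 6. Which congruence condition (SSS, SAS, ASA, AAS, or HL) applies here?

Consider the given information: JK = ST = 7, KL = TU = 6, and LJ = US = 6
This is not SAS or HL: SAS requires two sides and the included angle between them. HL only applies to right triangles with matching hypotenuse and leg.
The correct criterion is SSS. All three pairs of corresponding sides are equal (Side-Side-Side).

SSS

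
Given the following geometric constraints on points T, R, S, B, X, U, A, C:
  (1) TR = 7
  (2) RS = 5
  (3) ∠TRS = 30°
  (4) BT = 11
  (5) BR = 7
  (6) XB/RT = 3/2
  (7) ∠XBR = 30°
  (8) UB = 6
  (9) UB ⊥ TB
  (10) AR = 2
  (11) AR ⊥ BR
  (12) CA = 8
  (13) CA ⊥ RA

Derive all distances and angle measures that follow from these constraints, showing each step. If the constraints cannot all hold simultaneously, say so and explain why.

The constraints are consistent.

From the given relations:
  XB = 3/2·RT = 3/2·7 ≈ 10.5

Step 1: From TR = 7, RS = 5, and ∠TRS = 30°, by the law of cosines:
  TS² = TR² + RS² - 2·TR·RS·cos(30°) = 49 + 25 - 60.62 = 13.38
  TS ≈ 3.66

Step 2: From TB = 11, BU = 6, and ∠TBU = 90°, by the law of cosines:
  TU² = TB² + BU² - 2·TB·BU·cos(90°) = 121 + 36 - 0 = 157
  TU = √157

Step 3: From RB = 7, BX = 10.5, and ∠RBX = 30°, by the law of cosines:
  RX² = RB² + BX² - 2·RB·BX·cos(30°) = 49 + 110.2 - 127.3 = 31.94
  RX ≈ 5.65

Step 4: From RA = 2, AC = 8, and ∠RAC = 90°, by the law of cosines:
  RC² = RA² + AC² - 2·RA·AC·cos(90°) = 4 + 64 - 0 = 68
  RC = 2·√17

Step 5: From BR = 7, RA = 2, and ∠BRA = 90°, by the law of cosines:
  BA² = BR² + RA² - 2·BR·RA·cos(90°) = 49 + 4 - 0 = 53
  BA = √53

Step 6: From TB = 11, TR = 7, BR = 7, by the inverse law of cosines:
  cos(∠BTR) = (TB² + TR² - BR²) / (2·TB·TR)
  ∠BTR = 38.21°

Step 7: From RB = 7, RT = 7, BT = 11, by the inverse law of cosines:
  cos(∠BRT) = (RB² + RT² - BT²) / (2·RB·RT)
  ∠BRT = 103.57°

Step 8: From BR = 7, BT = 11, RT = 7, by the inverse law of cosines:
  cos(∠RBT) = (BR² + BT² - RT²) / (2·BR·BT)
  ∠RBT = 38.21°

Step 9: From TB = 11, TU = √157, BU = 6, by the inverse law of cosines:
  cos(∠BTU) = (TB² + TU² - BU²) / (2·TB·TU)
  ∠BTU = 28.61°

Step 10: From TR = 7, TS = 3.66, RS = 5, by the inverse law of cosines:
  cos(∠RTS) = (TR² + TS² - RS²) / (2·TR·TS)
  ∠RTS = 43.12°

Step 11: From RA = 2, RC = 2·√17, AC = 8, by the inverse law of cosines:
  cos(∠ARC) = (RA² + RC² - AC²) / (2·RA·RC)
  ∠ARC = 75.96°

Step 12: From RB = 7, RX = 5.65, BX = 10.5, by the inverse law of cosines:
  cos(∠BRX) = (RB² + RX² - BX²) / (2·RB·RX)
  ∠BRX = 111.74°

Step 13: From SR = 5, ST = 3.66, RT = 7, by the inverse law of cosines:
  cos(∠RST) = (SR² + ST² - RT²) / (2·SR·ST)
  ∠RST = 106.88°

Step 14: From BA = √53, BR = 7, AR = 2, by the inverse law of cosines:
  cos(∠ABR) = (BA² + BR² - AR²) / (2·BA·BR)
  ∠ABR = 15.95°

Step 15: From XB = 10.5, XR = 5.65, BR = 7, by the inverse law of cosines:
  cos(∠BXR) = (XB² + XR² - BR²) / (2·XB·XR)
  ∠BXR = 38.26°

Step 16: From UB = 6, UT = √157, BT = 11, by the inverse law of cosines:
  cos(∠BUT) = (UB² + UT² - BT²) / (2·UB·UT)
  ∠BUT = 61.39°

Step 17: From AB = √53, AR = 2, BR = 7, by the inverse law of cosines:
  cos(∠BAR) = (AB² + AR² - BR²) / (2·AB·AR)
  ∠BAR = 74.05°

Step 18: From CA = 8, CR = 2·√17, AR = 2, by the inverse law of cosines:
  cos(∠ACR) = (CA² + CR² - AR²) / (2·CA·CR)
  ∠ACR = 14.04°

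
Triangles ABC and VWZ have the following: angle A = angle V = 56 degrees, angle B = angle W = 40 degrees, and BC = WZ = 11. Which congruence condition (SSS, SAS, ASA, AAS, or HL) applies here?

The given information matches AAS: Two pairs of corresponding angles and a non-included side are equal (Angle-Angle-Side).

AAS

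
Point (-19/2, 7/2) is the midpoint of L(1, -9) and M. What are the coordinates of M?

Using the midpoint formula: M = ((x1 + x2)/2, (y1 + y2)/2)
We know M = (-19/2, 7/2) and L = (1, -9)
For x: -19/2 = (1 + x2)/2, so x2 = 2*-19/2 - 1 = -20
For y: 7/2 = (-9 + y2)/2, so y2 = 2*7/2 - -9 = 16
M = (-20, 16)

(-20, 16)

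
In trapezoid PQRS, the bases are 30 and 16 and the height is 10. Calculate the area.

A trapezoid's area equals the midsegment times the height.
The midsegment is (30 + 16) / 2 = 23.
Area = 23 * 10 = 230.

230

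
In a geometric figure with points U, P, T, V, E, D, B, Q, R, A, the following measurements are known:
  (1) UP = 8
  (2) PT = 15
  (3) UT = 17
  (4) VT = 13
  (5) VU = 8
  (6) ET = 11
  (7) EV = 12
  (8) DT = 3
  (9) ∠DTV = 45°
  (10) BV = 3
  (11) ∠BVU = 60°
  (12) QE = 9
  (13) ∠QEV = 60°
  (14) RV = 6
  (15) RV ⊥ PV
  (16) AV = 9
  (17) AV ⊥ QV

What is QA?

Step 1: By the law of cosines on triangle VEQ: VQ² = 12² + 9² − 2·12·9·cos(60°) = 117, so VQ = 3·√13.
Step 2: By the law of cosines on triangle QVA: QA² = (3·√13)² + 9² − 2·3·√13·9·cos(90°) = 198, so QA = 3·√22.

Therefore, the length of QA = 3·√22.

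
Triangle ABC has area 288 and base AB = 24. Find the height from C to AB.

Area = (1/2) * base * height
height = 2 * Area / base
height = 2 * 288 / 24
height = 576 / 24
height = 24

24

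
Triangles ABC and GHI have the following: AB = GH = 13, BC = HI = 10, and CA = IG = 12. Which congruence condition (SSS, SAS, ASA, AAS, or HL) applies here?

Consider the given information: AB = GH = 13, BC = HI = 10, and CA = IG = 12
This is not ASA or HL: ASA requires two angles and the side between them. HL only applies to right triangles with matching hypotenuse and leg.
The correct criterion is SSS. All three pairs of corresponding sides are equal (Side-Side-Side).

SSS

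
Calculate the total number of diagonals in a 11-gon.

Each of the 11 vertices connects to 8 non-adjacent vertices via diagonals.
Total connections = 11 × 8 = 88, but each diagonal is counted twice.
Number of diagonals = 88 / 2 = 44.

44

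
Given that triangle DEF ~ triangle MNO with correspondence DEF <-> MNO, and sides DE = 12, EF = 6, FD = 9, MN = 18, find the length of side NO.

k = 18/12 = 3/2. NO = 3/2 * 6 = 9.

9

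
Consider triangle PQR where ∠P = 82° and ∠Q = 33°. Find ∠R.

Let angle R = x. Then 82 + 33 + x = 180.
x = 180 - 115 = 65 degrees.

65 degrees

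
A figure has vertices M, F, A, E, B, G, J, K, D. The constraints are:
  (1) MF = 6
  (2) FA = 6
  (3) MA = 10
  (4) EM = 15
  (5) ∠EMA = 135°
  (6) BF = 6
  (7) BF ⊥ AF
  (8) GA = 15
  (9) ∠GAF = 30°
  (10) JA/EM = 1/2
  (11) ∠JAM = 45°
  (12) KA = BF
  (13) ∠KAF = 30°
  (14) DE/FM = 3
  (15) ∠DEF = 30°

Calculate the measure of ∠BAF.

Step 1: By the law of cosines on triangle AFB: AB² = 6² + 6² − 2·6·6·cos(90°) = 72, so AB = 6·√2.
Step 2: By the inverse law of cosines on triangle BAF: cos(∠BAF) = ((6·√2)² + 6² − 6²) / (2·6·√2·6) = 72/101.82 = 0.7071, so ∠BAF = 45°.

Therefore, the measure of angle ∠BAF = 45°.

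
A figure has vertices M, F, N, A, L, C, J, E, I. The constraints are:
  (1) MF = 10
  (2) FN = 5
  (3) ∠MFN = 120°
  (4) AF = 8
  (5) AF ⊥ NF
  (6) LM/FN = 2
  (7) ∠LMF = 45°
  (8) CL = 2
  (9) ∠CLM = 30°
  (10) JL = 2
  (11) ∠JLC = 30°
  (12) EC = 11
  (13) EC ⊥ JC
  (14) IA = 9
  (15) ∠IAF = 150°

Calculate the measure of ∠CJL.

Step 1: By the law of cosines on triangle JLC: JC² = 2² + 2² − 2·2·2·cos(30°) = 1.07, so JC ≈ 1.04.
Step 2: By the inverse law of cosines on triangle CJL: cos(∠CJL) = (1.04² + 2² − 2²) / (2·1.04·2) = 1.07/4.14 = 0.2588, so ∠CJL = 75°.

Therefore, the measure of angle ∠CJL = 75°.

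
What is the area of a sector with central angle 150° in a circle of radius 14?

Sector area = π(14²)(5/12) = 245*pi/3

245*pi/3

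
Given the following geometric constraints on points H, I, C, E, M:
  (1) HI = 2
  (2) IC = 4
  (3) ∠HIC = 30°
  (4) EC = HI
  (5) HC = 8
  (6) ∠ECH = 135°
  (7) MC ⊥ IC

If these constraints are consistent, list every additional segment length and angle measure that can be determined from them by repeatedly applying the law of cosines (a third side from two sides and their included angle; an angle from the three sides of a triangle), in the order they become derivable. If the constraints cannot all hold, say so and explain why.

These constraints are not satisfiable: by the triangle inequality in triangle IHC, (1) HI = 2 and (2) IC = 4 force HC ≤ 2 + 4 = 6, but (5) says HC = 8. No planar figure meets all of them, so nothing further can be derived.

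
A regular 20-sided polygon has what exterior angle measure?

Each exterior angle of a regular n-gon is 360 / n.
For n = 20: 360 / 20 = 18 degrees.

18 degrees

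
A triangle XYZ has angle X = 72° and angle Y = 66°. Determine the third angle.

The interior angles sum to 180°: angle Z = 180 - 72 - 66 = 42°.
The triangle is acute (angles 72°, 66°, 42°).

42 degrees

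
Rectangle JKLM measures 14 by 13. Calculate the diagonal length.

d = sqrt(14^2 + 13^2) = sqrt(365)

sqrt(365)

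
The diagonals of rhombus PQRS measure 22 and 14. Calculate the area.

Area of a rhombus = (d1 * d2) / 2
Area = (22 * 14) / 2
Area = 308 / 2
Area = 154

154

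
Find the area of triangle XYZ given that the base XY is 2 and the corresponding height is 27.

Area = (1/2) * base * height
Area = (1/2) * 2 * 27
Area = 27

27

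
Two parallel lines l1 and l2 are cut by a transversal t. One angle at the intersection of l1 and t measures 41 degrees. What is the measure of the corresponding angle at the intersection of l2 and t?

Corresponding angles are equal: 41 degrees.

41 degrees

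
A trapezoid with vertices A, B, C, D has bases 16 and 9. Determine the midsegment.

The midsegment of a trapezoid = (base1 + base2) / 2
midsegment = (16 + 9) / 2
midsegment = 25 / 2
midsegment = 25/2

25/2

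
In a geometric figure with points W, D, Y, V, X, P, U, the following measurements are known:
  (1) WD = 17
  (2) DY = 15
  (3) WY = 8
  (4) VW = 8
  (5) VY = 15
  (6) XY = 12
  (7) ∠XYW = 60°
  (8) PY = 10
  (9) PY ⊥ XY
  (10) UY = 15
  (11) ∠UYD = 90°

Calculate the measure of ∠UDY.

Step 1: By the law of cosines on triangle DYU: DU² = 15² + 15² − 2·15·15·cos(90°) = 450, so DU = 15·√2.
Step 2: By the inverse law of cosines on triangle UDY: cos(∠UDY) = ((15·√2)² + 15² − 15²) / (2·15·√2·15) = 450/636.4 = 0.7071, so ∠UDY = 45°.

Therefore, the measure of angle ∠UDY = 45°.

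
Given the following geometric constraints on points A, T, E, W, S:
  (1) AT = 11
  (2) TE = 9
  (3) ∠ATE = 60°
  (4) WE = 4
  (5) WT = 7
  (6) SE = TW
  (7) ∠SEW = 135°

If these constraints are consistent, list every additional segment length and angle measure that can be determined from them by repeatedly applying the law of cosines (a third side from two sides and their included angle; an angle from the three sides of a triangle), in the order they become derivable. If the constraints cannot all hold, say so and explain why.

The constraints are consistent. Derivable facts, in order:
After 1 step:
- AE = √103
- WS ≈ 10.23
- ∠ETW = 25.21°
- ∠EWT = 106.6°
- ∠TEW = 48.19°
After 2 steps:
- ∠AET = 69.83°
- ∠EAT = 50.17°
- ∠ESW = 16.05°
- ∠EWS = 28.95°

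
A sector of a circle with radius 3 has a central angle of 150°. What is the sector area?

Sector area = πr² × θ/360
= π × 3² × 5/12
= π × 9 × 5/12
= 15*pi/4

15*pi/4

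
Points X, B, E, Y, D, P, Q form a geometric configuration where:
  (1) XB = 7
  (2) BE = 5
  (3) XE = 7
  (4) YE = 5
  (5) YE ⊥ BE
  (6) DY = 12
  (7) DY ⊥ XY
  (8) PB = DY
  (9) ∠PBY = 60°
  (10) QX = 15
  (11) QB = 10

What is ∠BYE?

Step 1: By the law of cosines on triangle YEB: YB² = 5² + 5² − 2·5·5·cos(90°) = 50, so YB = 5·√2.
Step 2: By the inverse law of cosines on triangle BYE: cos(∠BYE) = ((5·√2)² + 5² − 5²) / (2·5·√2·5) = 50/70.71 = 0.7071, so ∠BYE = 45°.

Therefore, the measure of angle ∠BYE = 45°.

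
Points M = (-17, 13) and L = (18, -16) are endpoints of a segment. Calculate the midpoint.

M = ((x₁ + x₂)/2, (y₁ + y₂)/2)
= ((-17 + 18)/2, (13 + -16)/2)
= (1/2, -3/2) = (1/2, -3/2)

(1/2, -3/2)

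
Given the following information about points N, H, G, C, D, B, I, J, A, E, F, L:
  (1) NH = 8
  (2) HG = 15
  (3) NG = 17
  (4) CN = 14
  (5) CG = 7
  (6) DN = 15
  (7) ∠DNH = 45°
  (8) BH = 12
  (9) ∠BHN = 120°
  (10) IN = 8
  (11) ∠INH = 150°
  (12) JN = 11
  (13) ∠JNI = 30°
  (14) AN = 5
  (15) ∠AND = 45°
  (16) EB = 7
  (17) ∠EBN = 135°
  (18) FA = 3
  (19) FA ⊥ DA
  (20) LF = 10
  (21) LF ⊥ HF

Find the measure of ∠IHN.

Step 1: By the law of cosines on triangle HNI: HI² = 8² + 8² − 2·8·8·cos(150°) = 238.85, so HI ≈ 15.45.
Step 2: By the inverse law of cosines on triangle IHN: cos(∠IHN) = (15.45² + 8² − 8²) / (2·15.45·8) = 238.85/247.28 = 0.9659, so ∠IHN = 15°.

Therefore, the measure of angle ∠IHN = 15°.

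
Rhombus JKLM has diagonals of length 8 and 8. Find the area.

The diagonals of a rhombus divide it into four right triangles.
Each triangle has legs 8/ 2 = 4 and 8/2 = 4, so each has area (1/2)*4*4 = 8.
Four such triangles give total area = (d1 * d2) / 2 = 32.

32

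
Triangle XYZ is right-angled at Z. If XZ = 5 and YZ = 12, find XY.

By the Pythagorean theorem: XY^2 = XZ^2 + YZ^2
XY^2 = 5^2 + 12^2 = 25 + 144 = 169
XY = sqrt(169) = 13

13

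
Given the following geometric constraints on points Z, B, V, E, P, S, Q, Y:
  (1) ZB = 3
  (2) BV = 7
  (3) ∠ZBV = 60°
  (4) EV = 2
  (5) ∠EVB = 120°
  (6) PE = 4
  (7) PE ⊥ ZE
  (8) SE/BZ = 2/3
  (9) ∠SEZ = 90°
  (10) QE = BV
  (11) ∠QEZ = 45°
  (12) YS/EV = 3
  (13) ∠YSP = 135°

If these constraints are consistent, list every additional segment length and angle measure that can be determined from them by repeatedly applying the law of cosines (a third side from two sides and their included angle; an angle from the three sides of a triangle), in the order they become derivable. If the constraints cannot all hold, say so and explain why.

The constraints are consistent. Derivable facts, in order:
After 1 step:
- BE = √67
- ZV = √37
After 2 steps:
- ∠BEV = 47.78°
- ∠BVZ = 25.28°
- ∠BZV = 94.72°
- ∠EBV = 12.22°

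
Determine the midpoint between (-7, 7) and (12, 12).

M = ((x₁ + x₂)/2, (y₁ + y₂)/2)
= ((-7 + 12)/2, (7 + 12)/2)
= (5/2, 19/2) = (5/2, 19/2)

(5/2, 19/2)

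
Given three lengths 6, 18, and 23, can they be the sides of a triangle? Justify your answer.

For three segments to close into a triangle, no single side can be as long as the other two combined.
The longest side is 23, and 6 + 18 = 24 > 23.
A triangle can be formed.

Yes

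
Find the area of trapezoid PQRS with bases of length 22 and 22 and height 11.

Area of a trapezoid = (base1 + base2) * height / 2
Area = (22 + 22) * 11 / 2
Area = 44 * 11 / 2
Area = 484 / 2
Area = 242

242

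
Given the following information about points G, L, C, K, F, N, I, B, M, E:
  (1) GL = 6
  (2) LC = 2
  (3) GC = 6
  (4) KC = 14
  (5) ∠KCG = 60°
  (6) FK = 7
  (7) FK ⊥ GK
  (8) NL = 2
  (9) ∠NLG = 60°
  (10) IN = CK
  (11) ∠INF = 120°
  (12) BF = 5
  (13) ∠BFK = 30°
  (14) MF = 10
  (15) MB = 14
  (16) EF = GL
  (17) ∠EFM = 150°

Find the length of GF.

Step 1: By the law of cosines on triangle GCK: GK² = 6² + 14² − 2·6·14·cos(60°) = 148, so GK = 2·√37.
Step 2: By the law of cosines on triangle GKF: GF² = (2·√37)² + 7² − 2·2·√37·7·cos(90°) = 197, so GF = √197.

Therefore, the length of GF = √197.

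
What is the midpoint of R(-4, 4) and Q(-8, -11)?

The midpoint is the average of the coordinates:
x: (-4 + -8)/2 = -6
y: (4 + -11)/2 = -7/2
Midpoint = (-6, -7/2)

(-6, -7/2)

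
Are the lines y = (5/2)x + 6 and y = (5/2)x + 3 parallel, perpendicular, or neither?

Slope of line 1: m1 = 5/2
Slope of line 2: m2 = 5/2
Two lines are parallel if and only if they have equal slopes (or both are vertical).
Here m1 = m2 = 5/2, confirming the lines are parallel.

Parallel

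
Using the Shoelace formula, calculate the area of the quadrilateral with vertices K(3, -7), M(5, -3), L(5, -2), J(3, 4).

Shoelace: sum of cross terms = 24, Area = (1/2)|24| = 12

12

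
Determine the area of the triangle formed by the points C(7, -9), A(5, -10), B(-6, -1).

Using the Shoelace formula for a triangle:
Area = (1/2)|x0(y1 - y2) + x1(y2 - y0) + x2(y0 - y1)|
Area = (1/2)|7(-10 - -1) + 5(-1 - -9) + -6(-9 - -10)|
Area = (1/2)|-63 + 40 + -6|
Area = (1/2)|-29|
Area = (1/2)(29)
Area = 29/2

29/2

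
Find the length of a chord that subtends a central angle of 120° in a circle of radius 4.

Chord length = 2r sin(θ/2)
= 2 × 4 × sin(120°/2)
= 2 × 4 × sin(60°)
= 4*sqrt(3)

4*sqrt(3)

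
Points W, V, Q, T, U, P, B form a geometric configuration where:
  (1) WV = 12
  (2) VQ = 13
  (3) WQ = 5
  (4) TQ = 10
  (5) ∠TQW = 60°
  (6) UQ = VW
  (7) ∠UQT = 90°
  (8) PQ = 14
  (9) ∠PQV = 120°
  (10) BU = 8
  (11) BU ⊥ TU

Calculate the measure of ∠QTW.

Step 1: By the law of cosines on triangle TQW: TW² = 10² + 5² − 2·10·5·cos(60°) = 75, so TW = 5·√3.
Step 2: By the inverse law of cosines on triangle QTW: cos(∠QTW) = (10² + (5·√3)² − 5²) / (2·10·5·√3) = 150/173.21 = 0.866, so ∠QTW = 30°.

Therefore, the measure of angle ∠QTW = 30°.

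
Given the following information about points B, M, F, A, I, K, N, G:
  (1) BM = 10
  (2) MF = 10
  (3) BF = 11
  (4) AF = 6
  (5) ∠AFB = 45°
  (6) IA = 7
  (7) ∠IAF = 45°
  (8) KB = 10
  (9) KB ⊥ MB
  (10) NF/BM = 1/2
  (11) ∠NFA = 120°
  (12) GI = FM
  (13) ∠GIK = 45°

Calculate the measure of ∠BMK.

Step 1: By the law of cosines on triangle MBK: MK² = 10² + 10² − 2·10·10·cos(90°) = 200, so MK = 10·√2.
Step 2: By the inverse law of cosines on triangle BMK: cos(∠BMK) = (10² + (10·√2)² − 10²) / (2·10·10·√2) = 200/282.84 = 0.7071, so ∠BMK = 45°.

Therefore, the measure of angle ∠BMK = 45°.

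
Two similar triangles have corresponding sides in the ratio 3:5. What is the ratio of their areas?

Area scales with the square of linear dimensions. If every length is multiplied by 3/5, then the area is multiplied by (3/5)^2 = 9/25.
The area ratio is 9:25.

9:25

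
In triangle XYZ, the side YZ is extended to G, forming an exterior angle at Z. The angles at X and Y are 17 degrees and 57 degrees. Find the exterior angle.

The interior angle at Z is 180 - 17 - 57 = 106 degrees.
The exterior angle and interior angle at Z are supplementary:
Exterior angle = 180 - 106 = 74 degrees.

74 degrees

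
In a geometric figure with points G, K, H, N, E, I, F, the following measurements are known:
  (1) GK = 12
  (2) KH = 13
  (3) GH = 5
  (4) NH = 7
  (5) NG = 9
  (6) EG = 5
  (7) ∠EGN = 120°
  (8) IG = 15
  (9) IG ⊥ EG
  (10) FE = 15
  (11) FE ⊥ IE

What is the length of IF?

Step 1: By the law of cosines on triangle EGI: EI² = 5² + 15² − 2·5·15·cos(90°) = 250, so EI = 5·√10.
Step 2: By the law of cosines on triangle IEF: IF² = (5·√10)² + 15² − 2·5·√10·15·cos(90°) = 475, so IF = 5·√19.

Therefore, the length of IF = 5·√19.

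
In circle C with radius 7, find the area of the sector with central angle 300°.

The full circle has area πr² = π(7)² = 49*pi.
The sector covers 300° out of 360°, a fraction of 5/6.
Sector area = 49*pi × 5/6 = 245*pi/6.

245*pi/6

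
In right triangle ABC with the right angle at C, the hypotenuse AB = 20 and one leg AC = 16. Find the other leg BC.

By the Pythagorean theorem: BC^2 = AB^2 - AC^2
BC^2 = 20^2 - 16^2 = 400 - 256 = 144
BC = sqrt(144) = 12

12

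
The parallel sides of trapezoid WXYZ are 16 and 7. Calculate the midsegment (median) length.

The midsegment of a trapezoid = (base1 + base2) / 2
midsegment = (16 + 7) / 2
midsegment = 23 / 2
midsegment = 23/2

23/2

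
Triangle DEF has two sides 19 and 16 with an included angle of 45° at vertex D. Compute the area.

Area = (1/2) * DE * DF * sin(D)
Area = (1/2) * 19 * 16 * sin(45°)
Area = (1/2) * 19 * 16 * sqrt(2)/2
Area = 76*sqrt(2)

76*sqrt(2)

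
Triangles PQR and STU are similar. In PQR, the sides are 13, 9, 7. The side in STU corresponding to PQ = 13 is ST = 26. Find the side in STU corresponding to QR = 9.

k = 26/13 = 2. TU = 2 * 9 = 18.

18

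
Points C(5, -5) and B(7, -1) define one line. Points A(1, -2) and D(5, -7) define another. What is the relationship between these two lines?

Slope of line 1: m1 = (-1 - -5)/(7 - 5) = 4/2 = 2
Slope of line 2: m2 = (-7 - -2)/(5 - 1) = -5/4 = -5/4
m1 != m2 and m1*m2 = -5/2 != -1. Neither.

Neither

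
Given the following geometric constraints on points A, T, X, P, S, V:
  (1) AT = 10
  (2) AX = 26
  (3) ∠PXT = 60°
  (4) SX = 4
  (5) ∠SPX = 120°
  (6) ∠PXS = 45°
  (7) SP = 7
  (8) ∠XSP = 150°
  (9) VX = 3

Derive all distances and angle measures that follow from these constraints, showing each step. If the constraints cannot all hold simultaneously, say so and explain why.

These constraints are not satisfiable: (5), (6) and (8) are the three interior angles of triangle SPX, which must sum to 180°, but 120° + 45° + 150° = 315°. No planar figure meets all of them, so nothing further can be derived.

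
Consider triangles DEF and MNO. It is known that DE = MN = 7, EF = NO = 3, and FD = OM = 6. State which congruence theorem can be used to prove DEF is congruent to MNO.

The given information matches SSS: All three pairs of corresponding sides are equal (Side-Side-Side).

SSS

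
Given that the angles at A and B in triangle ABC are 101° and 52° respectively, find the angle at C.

angle C = 180 - 101 - 52 = 27 degrees.

27 degrees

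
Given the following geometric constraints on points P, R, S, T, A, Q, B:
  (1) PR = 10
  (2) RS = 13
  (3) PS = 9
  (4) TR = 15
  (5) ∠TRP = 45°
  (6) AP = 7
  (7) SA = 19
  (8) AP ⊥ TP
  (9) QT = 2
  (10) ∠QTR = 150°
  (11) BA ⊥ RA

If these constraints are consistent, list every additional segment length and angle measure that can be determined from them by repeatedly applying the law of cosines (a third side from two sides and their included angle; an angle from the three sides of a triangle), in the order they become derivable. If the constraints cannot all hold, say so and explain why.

These constraints are not satisfiable: by the triangle inequality in triangle PSA, (3) PS = 9 and (6) AP = 7 force SA ≤ 9 + 7 = 16, but (7) says SA = 19. No planar figure meets all of them, so nothing further can be derived.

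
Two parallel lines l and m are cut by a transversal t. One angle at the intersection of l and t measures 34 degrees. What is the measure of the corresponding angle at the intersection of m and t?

When a transversal crosses parallel lines, angles in the same position at each intersection are called corresponding angles.
These are always equal, so the answer is 34 degrees.

34 degrees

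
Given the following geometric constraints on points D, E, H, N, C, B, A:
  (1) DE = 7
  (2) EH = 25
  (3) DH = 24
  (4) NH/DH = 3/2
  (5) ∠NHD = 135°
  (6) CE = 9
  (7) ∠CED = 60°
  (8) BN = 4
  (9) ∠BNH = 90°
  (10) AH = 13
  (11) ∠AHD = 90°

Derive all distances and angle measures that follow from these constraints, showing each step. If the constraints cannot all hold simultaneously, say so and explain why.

The constraints are consistent.

From the given relations:
  NH = 3/2·DH = 3/2·24 = 36

Step 1: From DH = 24, HN = 36, and ∠DHN = 135°, by the law of cosines:
  DN² = DH² + HN² - 2·DH·HN·cos(135°) = 576 + 1296 + 1222 = 3094
  DN ≈ 55.62

Step 2: From DE = 7, EC = 9, and ∠DEC = 60°, by the law of cosines:
  DC² = DE² + EC² - 2·DE·EC·cos(60°) = 49 + 81 - 63 = 67
  DC = √67

Step 3: From DH = 24, HA = 13, and ∠DHA = 90°, by the law of cosines:
  DA² = DH² + HA² - 2·DH·HA·cos(90°) = 576 + 169 - 0 = 745
  DA ≈ 27.29

Step 4: From HN = 36, NB = 4, and ∠HNB = 90°, by the law of cosines:
  HB² = HN² + NB² - 2·HN·NB·cos(90°) = 1296 + 16 - 0 = 1312
  HB = 4·√82

Step 5: From DE = 7, DH = 24, EH = 25, by the inverse law of cosines:
  cos(∠EDH) = (DE² + DH² - EH²) / (2·DE·DH)
  ∠EDH = 90°

Step 6: From ED = 7, EH = 25, DH = 24, by the inverse law of cosines:
  cos(∠DEH) = (ED² + EH² - DH²) / (2·ED·EH)
  ∠DEH = 73.74°

Step 7: From HD = 24, HE = 25, DE = 7, by the inverse law of cosines:
  cos(∠DHE) = (HD² + HE² - DE²) / (2·HD·HE)
  ∠DHE = 16.26°

Step 8: From DA = 27.29, DH = 24, AH = 13, by the inverse law of cosines:
  cos(∠ADH) = (DA² + DH² - AH²) / (2·DA·DH)
  ∠ADH = 28.44°

Step 9: From DC = √67, DE = 7, CE = 9, by the inverse law of cosines:
  cos(∠CDE) = (DC² + DE² - CE²) / (2·DC·DE)
  ∠CDE = 72.22°

Step 10: From DH = 24, DN = 55.62, HN = 36, by the inverse law of cosines:
  cos(∠HDN) = (DH² + DN² - HN²) / (2·DH·DN)
  ∠HDN = 27.24°

Step 11: From HB = 4·√82, HN = 36, BN = 4, by the inverse law of cosines:
  cos(∠BHN) = (HB² + HN² - BN²) / (2·HB·HN)
  ∠BHN = 6.34°

Step 12: From ND = 55.62, NH = 36, DH = 24, by the inverse law of cosines:
  cos(∠DNH) = (ND² + NH² - DH²) / (2·ND·NH)
  ∠DNH = 17.76°

Step 13: From CD = √67, CE = 9, DE = 7, by the inverse law of cosines:
  cos(∠DCE) = (CD² + CE² - DE²) / (2·CD·CE)
  ∠DCE = 47.78°

Step 14: From BH = 4·√82, BN = 4, HN = 36, by the inverse law of cosines:
  cos(∠HBN) = (BH² + BN² - HN²) / (2·BH·BN)
  ∠HBN = 83.66°

Step 15: From AD = 27.29, AH = 13, DH = 24, by the inverse law of cosines:
  cos(∠DAH) = (AD² + AH² - DH²) / (2·AD·AH)
  ∠DAH = 61.56°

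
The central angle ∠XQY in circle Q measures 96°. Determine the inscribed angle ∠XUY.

By the inscribed angle theorem, the inscribed angle is half the central angle.
Inscribed angle = 96° / 2 = 48°

48°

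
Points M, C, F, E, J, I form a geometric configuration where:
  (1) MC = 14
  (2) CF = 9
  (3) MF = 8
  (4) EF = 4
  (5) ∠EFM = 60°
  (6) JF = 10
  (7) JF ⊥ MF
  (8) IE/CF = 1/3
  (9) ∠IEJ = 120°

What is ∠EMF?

Step 1: By the law of cosines on triangle MFE: ME² = 8² + 4² − 2·8·4·cos(60°) = 48, so ME = 4·√3.
Step 2: By the inverse law of cosines on triangle EMF: cos(∠EMF) = ((4·√3)² + 8² − 4²) / (2·4·√3·8) = 96/110.85 = 0.866, so ∠EMF = 30°.

Therefore, the measure of angle ∠EMF = 30°.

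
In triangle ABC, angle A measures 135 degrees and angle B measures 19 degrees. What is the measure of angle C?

angle C = 180 - 135 - 19 = 26 degrees.

26 degrees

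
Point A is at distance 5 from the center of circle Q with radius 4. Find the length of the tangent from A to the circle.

The tangent, radius, and line from the external point to the center form a right triangle.
The right angle is where the tangent meets the radius.
By the Pythagorean theorem: tangent² + 4² = 5²
tangent² = 25 - 16 = 9
tangent = 3

3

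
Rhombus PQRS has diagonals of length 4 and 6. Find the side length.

In a rhombus, the diagonals bisect each other perpendicularly, creating four congruent right triangles.
Each triangle has legs 2 (half of 4) and 3 (half of 6).
The hypotenuse of each right triangle is a side of the rhombus:
side = sqrt(2^2 + 3^2) = sqrt(13)

sqrt(13)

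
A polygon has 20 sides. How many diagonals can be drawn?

The number of diagonals in an n-gon is n(n - 3)/2.
For n = 20: 20(20 - 3)/2 = 20 × 17 / 2 = 170.

170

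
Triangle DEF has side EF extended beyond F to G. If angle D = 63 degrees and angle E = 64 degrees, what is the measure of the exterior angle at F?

Exterior angle = 63 + 64 = 127 degrees (exterior angle theorem).

127 degrees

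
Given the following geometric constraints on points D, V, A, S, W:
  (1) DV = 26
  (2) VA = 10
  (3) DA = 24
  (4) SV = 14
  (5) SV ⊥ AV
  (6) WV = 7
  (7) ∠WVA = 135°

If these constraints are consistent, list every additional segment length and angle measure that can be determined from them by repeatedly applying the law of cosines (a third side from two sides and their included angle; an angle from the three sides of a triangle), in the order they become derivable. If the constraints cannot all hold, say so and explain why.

The constraints are consistent. Derivable facts, in order:
After 1 step:
- AS = 2·√74
- AW ≈ 15.75
- ∠ADV = 22.62°
- ∠AVD = 67.38°
- ∠DAV = 90°
After 2 steps:
- ∠ASV = 35.54°
- ∠AWV = 26.68°
- ∠SAV = 54.46°
- ∠VAW = 18.32°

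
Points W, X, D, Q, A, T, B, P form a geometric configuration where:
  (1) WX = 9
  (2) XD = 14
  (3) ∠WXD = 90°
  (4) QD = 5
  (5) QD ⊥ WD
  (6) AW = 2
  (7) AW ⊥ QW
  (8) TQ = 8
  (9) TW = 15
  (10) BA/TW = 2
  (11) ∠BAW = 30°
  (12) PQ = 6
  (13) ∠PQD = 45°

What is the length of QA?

Step 1: By the law of cosines on triangle DXW: DW² = 14² + 9² − 2·14·9·cos(90°) = 277, so DW ≈ 16.64.
Step 2: By the law of cosines on triangle QDW: QW² = 5² + 16.64² − 2·5·16.64·cos(90°) = 302, so QW ≈ 17.38.
Step 3: By the law of cosines on triangle QWA: QA² = 17.38² + 2² − 2·17.38·2·cos(90°) = 306, so QA = 3·√34.

Therefore, the length of QA = 3·√34.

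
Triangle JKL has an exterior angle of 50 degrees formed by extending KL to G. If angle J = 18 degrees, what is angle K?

By the exterior angle theorem: exterior angle = sum of remote interior angles.
50 = 18 + angle K
angle K = 50 - 18 = 32 degrees

32 degrees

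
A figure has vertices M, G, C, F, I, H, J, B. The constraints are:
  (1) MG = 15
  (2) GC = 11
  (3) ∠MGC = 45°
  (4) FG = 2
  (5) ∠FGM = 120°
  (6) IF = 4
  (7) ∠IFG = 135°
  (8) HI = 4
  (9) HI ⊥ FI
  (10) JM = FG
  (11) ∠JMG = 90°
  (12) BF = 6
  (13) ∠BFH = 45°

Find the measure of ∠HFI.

Step 1: By the law of cosines on triangle FIH: FH² = 4² + 4² − 2·4·4·cos(90°) = 32, so FH = 4·√2.
Step 2: By the inverse law of cosines on triangle HFI: cos(∠HFI) = ((4·√2)² + 4² − 4²) / (2·4·√2·4) = 32/45.25 = 0.7071, so ∠HFI = 45°.

Therefore, the measure of angle ∠HFI = 45°.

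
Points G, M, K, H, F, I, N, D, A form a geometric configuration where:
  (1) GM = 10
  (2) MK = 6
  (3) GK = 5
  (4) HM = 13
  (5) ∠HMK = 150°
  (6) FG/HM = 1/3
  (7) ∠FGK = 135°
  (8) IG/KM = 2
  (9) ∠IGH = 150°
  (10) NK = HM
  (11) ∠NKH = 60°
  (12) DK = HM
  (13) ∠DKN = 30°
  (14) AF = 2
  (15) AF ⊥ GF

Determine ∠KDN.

From the given relations: DK = HM = 13; NK = HM = 13.
Step 1: By the law of cosines on triangle DKN: DN² = 13² + 13² − 2·13·13·cos(30°) = 45.28, so DN ≈ 6.73.
Step 2: By the inverse law of cosines on triangle KDN: cos(∠KDN) = (13² + 6.73² − 13²) / (2·13·6.73) = 45.28/174.96 = 0.2588, so ∠KDN = 75°.

Therefore, the measure of angle ∠KDN = 75°.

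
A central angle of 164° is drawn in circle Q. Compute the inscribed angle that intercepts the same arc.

An inscribed angle intercepts an arc from a point on the circle, while the central angle intercepts the same arc from the center.
The inscribed angle is always half the central angle: 164° / 2 = 82°.

82°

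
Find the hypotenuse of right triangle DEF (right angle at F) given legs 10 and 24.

In a right triangle, the square of the hypotenuse equals the sum of the squares of the two legs.
The legs are 10 and 24, so the hypotenuse = sqrt(100 + 576) = sqrt(676) = 26.

26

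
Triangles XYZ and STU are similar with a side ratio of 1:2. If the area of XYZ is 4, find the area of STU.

Area ratio = (1/2)^2 = 1/4. Area of STU = 4 * 4/1 = 16.

16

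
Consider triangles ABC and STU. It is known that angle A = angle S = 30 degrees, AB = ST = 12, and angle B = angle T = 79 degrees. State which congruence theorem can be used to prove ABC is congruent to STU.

The given information provides:
angle A = angle S = 30 degrees, AB = ST = 12, and angle B = angle T = 79 degrees
This matches the ASA congruence theorem.
Two pairs of corresponding angles and the included side are equal (Angle-Side-Angle).

ASA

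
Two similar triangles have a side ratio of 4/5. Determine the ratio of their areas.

The ratio of areas of similar triangles equals the square of the side ratio.
Side ratio = 4:5
Area ratio = (4/5)^2 = 16/25 = 16:25

16:25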